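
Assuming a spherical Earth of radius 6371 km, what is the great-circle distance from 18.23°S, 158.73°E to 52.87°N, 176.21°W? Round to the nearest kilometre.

Δλ = -176.21 − 158.73 = -334.94°; wrapped into (−180°, 180°]: 25.06°.
Δφ = 52.87 − -18.23 = 71.10°.
a = sin²(Δφ/2) + cos φ₁ · cos φ₂ · sin²(Δλ/2) = 0.365027.
c = 2·atan2(√a, √(1−a)) = 1.29746 rad → d = 6371·c ≈ 8266.11 km.

8266 km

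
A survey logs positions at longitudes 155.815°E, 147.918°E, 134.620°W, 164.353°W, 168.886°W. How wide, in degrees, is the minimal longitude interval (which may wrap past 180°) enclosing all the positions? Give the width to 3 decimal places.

77.462°

Sort the longitudes: -168.886°, -164.353°, -134.620°, +147.918°, +155.815°.
Eastward gaps between consecutive values (wrapping around): 4.533°, 29.733°, 282.538°, 7.897°, 35.299°.
Largest gap = 282.538° ⇒ minimal covering band is its complement: 360° − 282.538° = 77.462°.
Band runs from +147.918° eastward to -134.620°, crossing the antimeridian.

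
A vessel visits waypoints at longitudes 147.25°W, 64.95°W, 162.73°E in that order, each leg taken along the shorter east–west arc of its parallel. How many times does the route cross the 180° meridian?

Leg 1: -147.25° → -64.95°, shortest Δλ = 82.3° (east) — does not cross 180°.
Leg 2: -64.95° → +162.73°, shortest Δλ = -132.32° (west) — crosses 180°.
Total crossings: 1.

1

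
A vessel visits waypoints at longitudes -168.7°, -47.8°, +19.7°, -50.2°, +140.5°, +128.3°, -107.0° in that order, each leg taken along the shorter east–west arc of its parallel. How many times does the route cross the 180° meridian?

2

Leg 1: -168.7° → -47.8°, shortest Δλ = 120.9° (east) — does not cross 180°.
Leg 2: -47.8° → +19.7°, shortest Δλ = 67.5° (east) — does not cross 180°.
Leg 3: +19.7° → -50.2°, shortest Δλ = -69.9° (west) — does not cross 180°.
Leg 4: -50.2° → +140.5°, shortest Δλ = -169.3° (west) — crosses 180°.
Leg 5: +140.5° → +128.3°, shortest Δλ = -12.2° (west) — does not cross 180°.
Leg 6: +128.3° → -107.0°, shortest Δλ = 124.7° (east) — crosses 180°.
Total crossings: 2.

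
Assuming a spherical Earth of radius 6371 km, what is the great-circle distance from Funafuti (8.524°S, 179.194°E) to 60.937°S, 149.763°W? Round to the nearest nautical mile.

Δλ = -149.763 − 179.194 = -328.957°; wrapped into (−180°, 180°]: 31.043°.
Δφ = -60.937 − -8.524 = -52.413°.
a = sin²(Δφ/2) + cos φ₁ · cos φ₂ · sin²(Δλ/2) = 0.229419.
c = 2·atan2(√a, √(1−a)) = 0.99898 rad → d = 6371·c ≈ 6364.49 km ≈ 3436.55 nmi.

3437 nmi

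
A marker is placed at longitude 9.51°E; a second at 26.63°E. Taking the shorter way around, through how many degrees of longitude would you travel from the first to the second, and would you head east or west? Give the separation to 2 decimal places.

Raw difference: 26.63 − 9.51 = 17.12°.
Normalise into (−180°, 180°]: 17.12° stays 17.12°.
Positive ⇒ the second point lies to the east; separation 17.12°.

17.12° east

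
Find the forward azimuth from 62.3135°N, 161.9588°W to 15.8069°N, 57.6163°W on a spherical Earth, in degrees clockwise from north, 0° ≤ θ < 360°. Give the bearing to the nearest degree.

70°

Δλ = -57.6163 − -161.9588 = 104.3425°.
θ = atan2( sin Δλ · cos φ₂ , cos φ₁ · sin φ₂ − sin φ₁ · cos φ₂ · cos Δλ )
  = atan2(0.93220, 0.33762) = 70.091° → normalised to [0°, 360°): 70.091°.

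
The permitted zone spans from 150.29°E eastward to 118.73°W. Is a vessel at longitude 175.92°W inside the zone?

Band width going east from +150.29° to -118.73°: ((-118.73 − 150.29) mod 360) = 90.98°.
Offset of -175.92° east of the west edge: ((-175.92 − 150.29) mod 360) = 33.79°.
33.79° ≤ 90.98° ⇒ inside.

Yes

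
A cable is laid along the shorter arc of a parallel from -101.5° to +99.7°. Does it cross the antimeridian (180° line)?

Yes

Naïve |99.7 − -101.5| = 201.2° > 180°, so the shorter arc goes the other way round — across 180°.
Signed shortest Δλ = ((99.7 − -101.5 + 180) mod 360) − 180 = -158.8°.
Going west by 158.8° from -101.5° passes through 180° before reaching +99.7°.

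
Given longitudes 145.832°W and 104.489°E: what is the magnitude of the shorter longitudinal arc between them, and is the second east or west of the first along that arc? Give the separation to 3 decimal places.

Raw difference: 104.489 − -145.832 = 250.321°.
Normalise into (−180°, 180°]: 250.321° − 360° = -109.679°.
Negative ⇒ the second point lies to the west; separation 109.679°.

109.679° west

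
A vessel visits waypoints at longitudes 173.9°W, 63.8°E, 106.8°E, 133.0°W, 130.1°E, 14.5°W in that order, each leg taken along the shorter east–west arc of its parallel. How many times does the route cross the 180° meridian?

3

Leg 1: -173.9° → +63.8°, shortest Δλ = -122.3° (west) — crosses 180°.
Leg 2: +63.8° → +106.8°, shortest Δλ = 43.0° (east) — does not cross 180°.
Leg 3: +106.8° → -133.0°, shortest Δλ = 120.2° (east) — crosses 180°.
Leg 4: -133.0° → +130.1°, shortest Δλ = -96.9° (west) — crosses 180°.
Leg 5: +130.1° → -14.5°, shortest Δλ = -144.6° (west) — does not cross 180°.
Total crossings: 3.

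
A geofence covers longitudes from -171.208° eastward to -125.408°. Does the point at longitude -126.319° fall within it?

Band width going east from -171.208° to -125.408°: ((-125.408 − -171.208) mod 360) = 45.800°.
Offset of -126.319° east of the west edge: ((-126.319 − -171.208) mod 360) = 44.889°.
44.889° ≤ 45.800° ⇒ inside.

Yes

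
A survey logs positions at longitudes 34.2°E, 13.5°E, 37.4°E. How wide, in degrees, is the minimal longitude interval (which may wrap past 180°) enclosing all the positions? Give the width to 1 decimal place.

Sort the longitudes: +13.5°, +34.2°, +37.4°.
Eastward gaps between consecutive values (wrapping around): 20.7°, 3.2°, 336.1°.
Largest gap = 336.1° ⇒ minimal covering band is its complement: 360° − 336.1° = 23.9°.
Band runs from +13.5° eastward to +37.4°.

23.9°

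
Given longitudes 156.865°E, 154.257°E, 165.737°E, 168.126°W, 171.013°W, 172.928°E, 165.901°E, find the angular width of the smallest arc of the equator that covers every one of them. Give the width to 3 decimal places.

37.617°

Sort the longitudes: -171.013°, -168.126°, +154.257°, +156.865°, +165.737°, +165.901°, +172.928°.
Eastward gaps between consecutive values (wrapping around): 2.887°, 322.383°, 2.608°, 8.872°, 0.164°, 7.027°, 16.059°.
Largest gap = 322.383° ⇒ minimal covering band is its complement: 360° − 322.383° = 37.617°.
Band runs from +154.257° eastward to -168.126°, crossing the antimeridian.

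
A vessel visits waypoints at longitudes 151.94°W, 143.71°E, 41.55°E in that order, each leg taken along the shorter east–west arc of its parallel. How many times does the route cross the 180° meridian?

1

Leg 1: -151.94° → +143.71°, shortest Δλ = -64.35° (west) — crosses 180°.
Leg 2: +143.71° → +41.55°, shortest Δλ = -102.16° (west) — does not cross 180°.
Total crossings: 1.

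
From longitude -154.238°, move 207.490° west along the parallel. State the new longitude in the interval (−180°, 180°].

Start at -154.238°; shift −207.490° → -361.728°.
-361.728° lies outside (−180°, 180°]; add 360° → -1.728°.

-1.728°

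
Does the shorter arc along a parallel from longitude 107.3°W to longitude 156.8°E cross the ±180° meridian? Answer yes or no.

Naïve |156.8 − -107.3| = 264.1° > 180°, so the shorter arc goes the other way round — across 180°.
Signed shortest Δλ = ((156.8 − -107.3 + 180) mod 360) − 180 = -95.9°.
Going west by 95.9° from -107.3° passes through 180° before reaching +156.8°.

Yes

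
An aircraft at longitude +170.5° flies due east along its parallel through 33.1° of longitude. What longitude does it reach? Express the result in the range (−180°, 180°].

Start at +170.5°; shift +33.1° → +203.6°.
+203.6° lies outside (−180°, 180°]; subtract 360° → -156.4°.

-156.4°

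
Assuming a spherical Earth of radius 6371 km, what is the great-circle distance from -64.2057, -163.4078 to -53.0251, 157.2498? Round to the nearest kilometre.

2538 km

Δλ = 157.2498 − -163.4078 = 320.6576°; wrapped into (−180°, 180°]: -39.3424°.
Δφ = -53.0251 − -64.2057 = 11.1806°.
a = sin²(Δφ/2) + cos φ₁ · cos φ₂ · sin²(Δλ/2) = 0.039146.
c = 2·atan2(√a, √(1−a)) = 0.39834 rad → d = 6371·c ≈ 2537.81 km.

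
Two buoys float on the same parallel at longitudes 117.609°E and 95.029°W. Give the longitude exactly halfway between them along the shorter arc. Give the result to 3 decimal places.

Signed shortest Δλ from +117.609° to -95.029° is +147.362°.
Midpoint longitude = +117.609° + (+147.362°)/2 = +117.609° + 73.681° = +191.290°.
Normalise into (−180°, 180°]: -168.710°.
(The naïve average (+117.609 + -95.029)/2 = 11.29° is on the wrong side of the globe.)

168.710°W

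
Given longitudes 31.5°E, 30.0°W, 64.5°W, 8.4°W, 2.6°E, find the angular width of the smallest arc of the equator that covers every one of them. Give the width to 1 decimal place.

96.0°

Sort the longitudes: -64.5°, -30.0°, -8.4°, +2.6°, +31.5°.
Eastward gaps between consecutive values (wrapping around): 34.5°, 21.6°, 11.0°, 28.9°, 264.0°.
Largest gap = 264.0° ⇒ minimal covering band is its complement: 360° − 264.0° = 96.0°.
Band runs from -64.5° eastward to +31.5°.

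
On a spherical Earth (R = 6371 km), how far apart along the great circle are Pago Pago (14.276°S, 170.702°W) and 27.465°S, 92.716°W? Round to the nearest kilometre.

8115 km

Δλ = -92.716 − -170.702 = 77.986°.
Δφ = -27.465 − -14.276 = -13.189°.
a = sin²(Δφ/2) + cos φ₁ · cos φ₂ · sin²(Δλ/2) = 0.353641.
c = 2·atan2(√a, √(1−a)) = 1.27373 rad → d = 6371·c ≈ 8114.93 km.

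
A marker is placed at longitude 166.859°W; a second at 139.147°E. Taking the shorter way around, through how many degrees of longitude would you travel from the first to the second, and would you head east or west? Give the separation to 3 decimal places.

53.994° west

Raw difference: 139.147 − -166.859 = 306.006°.
Normalise into (−180°, 180°]: 306.006° − 360° = -53.994°.
Negative ⇒ the second point lies to the west; separation 53.994°.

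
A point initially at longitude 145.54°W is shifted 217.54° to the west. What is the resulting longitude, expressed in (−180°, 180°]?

Start at -145.54°; shift −217.54° → -363.08°.
-363.08° lies outside (−180°, 180°]; add 360° → -3.08°.

3.08°W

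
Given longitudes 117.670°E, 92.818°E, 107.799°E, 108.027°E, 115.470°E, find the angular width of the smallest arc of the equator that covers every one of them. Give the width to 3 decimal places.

24.852°

Sort the longitudes: +92.818°, +107.799°, +108.027°, +115.470°, +117.670°.
Eastward gaps between consecutive values (wrapping around): 14.981°, 0.228°, 7.443°, 2.200°, 335.148°.
Largest gap = 335.148° ⇒ minimal covering band is its complement: 360° − 335.148° = 24.852°.
Band runs from +92.818° eastward to +117.670°.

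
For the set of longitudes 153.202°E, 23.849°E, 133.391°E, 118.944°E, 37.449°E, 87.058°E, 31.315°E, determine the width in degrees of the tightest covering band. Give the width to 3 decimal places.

129.353°

Sort the longitudes: +23.849°, +31.315°, +37.449°, +87.058°, +118.944°, +133.391°, +153.202°.
Eastward gaps between consecutive values (wrapping around): 7.466°, 6.134°, 49.609°, 31.886°, 14.447°, 19.811°, 230.647°.
Largest gap = 230.647° ⇒ minimal covering band is its complement: 360° − 230.647° = 129.353°.
Band runs from +23.849° eastward to +153.202°.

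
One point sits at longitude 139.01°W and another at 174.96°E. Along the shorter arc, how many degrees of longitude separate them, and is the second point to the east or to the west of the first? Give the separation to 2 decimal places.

46.03° west

Raw difference: 174.96 − -139.01 = 313.97°.
Normalise into (−180°, 180°]: 313.97° − 360° = -46.03°.
Negative ⇒ the second point lies to the west; separation 46.03°.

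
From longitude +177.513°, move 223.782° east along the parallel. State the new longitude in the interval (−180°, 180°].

+41.295°

Start at +177.513°; shift +223.782° → +401.295°.
+401.295° lies outside (−180°, 180°]; subtract 360° → +41.295°.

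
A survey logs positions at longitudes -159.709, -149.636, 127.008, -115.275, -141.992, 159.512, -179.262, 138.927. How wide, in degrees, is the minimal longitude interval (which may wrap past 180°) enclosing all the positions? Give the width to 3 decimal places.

117.717°

Sort the longitudes: -179.262°, -159.709°, -149.636°, -141.992°, -115.275°, +127.008°, +138.927°, +159.512°.
Eastward gaps between consecutive values (wrapping around): 19.553°, 10.073°, 7.644°, 26.717°, 242.283°, 11.919°, 20.585°, 21.226°.
Largest gap = 242.283° ⇒ minimal covering band is its complement: 360° − 242.283° = 117.717°.
Band runs from +127.008° eastward to -115.275°, crossing the antimeridian.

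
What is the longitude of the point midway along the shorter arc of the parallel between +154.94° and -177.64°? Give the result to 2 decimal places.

+168.65°

Signed shortest Δλ from +154.94° to -177.64° is +27.42°.
Midpoint longitude = +154.94° + (+27.42°)/2 = +154.94° + 13.71° = +168.65°.
(The naïve average (+154.94 + -177.64)/2 = -11.35° is on the wrong side of the globe.)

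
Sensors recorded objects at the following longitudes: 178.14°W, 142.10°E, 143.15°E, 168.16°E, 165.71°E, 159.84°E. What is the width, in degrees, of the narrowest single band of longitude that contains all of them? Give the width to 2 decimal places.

Sort the longitudes: -178.14°, +142.10°, +143.15°, +159.84°, +165.71°, +168.16°.
Eastward gaps between consecutive values (wrapping around): 320.24°, 1.05°, 16.69°, 5.87°, 2.45°, 13.70°.
Largest gap = 320.24° ⇒ minimal covering band is its complement: 360° − 320.24° = 39.76°.
Band runs from +142.10° eastward to -178.14°, crossing the antimeridian.

39.76°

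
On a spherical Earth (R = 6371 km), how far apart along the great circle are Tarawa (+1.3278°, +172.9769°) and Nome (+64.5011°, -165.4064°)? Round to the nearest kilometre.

Δλ = -165.4064 − 172.9769 = -338.3833°; wrapped into (−180°, 180°]: 21.6167°.
Δφ = 64.5011 − 1.3278 = 63.1733°.
a = sin²(Δφ/2) + cos φ₁ · cos φ₂ · sin²(Δλ/2) = 0.289488.
c = 2·atan2(√a, √(1−a)) = 1.13622 rad → d = 6371·c ≈ 7238.87 km.

7239 km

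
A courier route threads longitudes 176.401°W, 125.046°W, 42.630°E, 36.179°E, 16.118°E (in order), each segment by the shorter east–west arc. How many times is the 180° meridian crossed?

Leg 1: -176.401° → -125.046°, shortest Δλ = 51.355° (east) — does not cross 180°.
Leg 2: -125.046° → +42.630°, shortest Δλ = 167.676° (east) — does not cross 180°.
Leg 3: +42.630° → +36.179°, shortest Δλ = -6.451° (west) — does not cross 180°.
Leg 4: +36.179° → +16.118°, shortest Δλ = -20.061° (west) — does not cross 180°.
Total crossings: 0.

0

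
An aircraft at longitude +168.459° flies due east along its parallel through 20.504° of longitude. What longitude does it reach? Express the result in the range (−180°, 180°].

-171.037°

Start at +168.459°; shift +20.504° → +188.963°.
+188.963° lies outside (−180°, 180°]; subtract 360° → -171.037°.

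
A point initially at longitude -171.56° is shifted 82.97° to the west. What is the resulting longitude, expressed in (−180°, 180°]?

+105.47°

Start at -171.56°; shift −82.97° → -254.53°.
-254.53° lies outside (−180°, 180°]; add 360° → +105.47°.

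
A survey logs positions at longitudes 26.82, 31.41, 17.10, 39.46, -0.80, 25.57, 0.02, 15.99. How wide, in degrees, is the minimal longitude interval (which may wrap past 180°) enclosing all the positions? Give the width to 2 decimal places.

40.26°

Sort the longitudes: -0.80°, +0.02°, +15.99°, +17.10°, +25.57°, +26.82°, +31.41°, +39.46°.
Eastward gaps between consecutive values (wrapping around): 0.82°, 15.97°, 1.11°, 8.47°, 1.25°, 4.59°, 8.05°, 319.74°.
Largest gap = 319.74° ⇒ minimal covering band is its complement: 360° − 319.74° = 40.26°.
Band runs from -0.80° eastward to +39.46°.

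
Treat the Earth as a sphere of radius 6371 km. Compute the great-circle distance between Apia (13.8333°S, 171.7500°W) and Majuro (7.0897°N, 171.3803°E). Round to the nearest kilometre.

Δλ = 171.3803 − -171.7500 = 343.1303°; wrapped into (−180°, 180°]: -16.8697°.
Δφ = 7.0897 − -13.8333 = 20.9230°.
a = sin²(Δφ/2) + cos φ₁ · cos φ₂ · sin²(Δλ/2) = 0.053702.
c = 2·atan2(√a, √(1−a)) = 0.46773 rad → d = 6371·c ≈ 2979.88 km.

2980 km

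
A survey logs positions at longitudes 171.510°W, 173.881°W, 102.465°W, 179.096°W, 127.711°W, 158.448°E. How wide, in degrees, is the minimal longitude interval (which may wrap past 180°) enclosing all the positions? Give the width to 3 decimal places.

99.087°

Sort the longitudes: -179.096°, -173.881°, -171.510°, -127.711°, -102.465°, +158.448°.
Eastward gaps between consecutive values (wrapping around): 5.215°, 2.371°, 43.799°, 25.246°, 260.913°, 22.456°.
Largest gap = 260.913° ⇒ minimal covering band is its complement: 360° − 260.913° = 99.087°.
Band runs from +158.448° eastward to -102.465°, crossing the antimeridian.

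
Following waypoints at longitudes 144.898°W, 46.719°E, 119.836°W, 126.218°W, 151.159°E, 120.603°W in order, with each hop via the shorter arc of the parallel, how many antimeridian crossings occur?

Leg 1: -144.898° → +46.719°, shortest Δλ = -168.383° (west) — crosses 180°.
Leg 2: +46.719° → -119.836°, shortest Δλ = -166.555° (west) — does not cross 180°.
Leg 3: -119.836° → -126.218°, shortest Δλ = -6.382° (west) — does not cross 180°.
Leg 4: -126.218° → +151.159°, shortest Δλ = -82.623° (west) — crosses 180°.
Leg 5: +151.159° → -120.603°, shortest Δλ = 88.238° (east) — crosses 180°.
Total crossings: 3.

3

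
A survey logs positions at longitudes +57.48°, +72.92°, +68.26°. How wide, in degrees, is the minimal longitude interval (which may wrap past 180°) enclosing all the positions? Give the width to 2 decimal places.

Sort the longitudes: +57.48°, +68.26°, +72.92°.
Eastward gaps between consecutive values (wrapping around): 10.78°, 4.66°, 344.56°.
Largest gap = 344.56° ⇒ minimal covering band is its complement: 360° − 344.56° = 15.44°.
Band runs from +57.48° eastward to +72.92°.

15.44°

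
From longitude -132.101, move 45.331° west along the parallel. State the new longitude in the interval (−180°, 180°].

-177.432°

Start at -132.101°; shift −45.331° → -177.432°.
-177.432° already lies in (−180°, 180°].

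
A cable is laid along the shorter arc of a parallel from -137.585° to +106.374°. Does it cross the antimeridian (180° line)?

Naïve |106.374 − -137.585| = 243.959° > 180°, so the shorter arc goes the other way round — across 180°.
Signed shortest Δλ = ((106.374 − -137.585 + 180) mod 360) − 180 = -116.041°.
Going west by 116.041° from -137.585° passes through 180° before reaching +106.374°.

Yes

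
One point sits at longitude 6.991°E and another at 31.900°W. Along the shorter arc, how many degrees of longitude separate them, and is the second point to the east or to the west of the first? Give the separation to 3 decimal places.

38.891° west

Raw difference: -31.900 − 6.991 = -38.891°.
Normalise into (−180°, 180°]: -38.891° stays -38.891°.
Negative ⇒ the second point lies to the west; separation 38.891°.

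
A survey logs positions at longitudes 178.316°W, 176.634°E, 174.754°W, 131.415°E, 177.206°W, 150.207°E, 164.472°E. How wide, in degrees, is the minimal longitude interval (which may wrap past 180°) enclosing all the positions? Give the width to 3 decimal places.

Sort the longitudes: -178.316°, -177.206°, -174.754°, +131.415°, +150.207°, +164.472°, +176.634°.
Eastward gaps between consecutive values (wrapping around): 1.110°, 2.452°, 306.169°, 18.792°, 14.265°, 12.162°, 5.050°.
Largest gap = 306.169° ⇒ minimal covering band is its complement: 360° − 306.169° = 53.831°.
Band runs from +131.415° eastward to -174.754°, crossing the antimeridian.

53.831°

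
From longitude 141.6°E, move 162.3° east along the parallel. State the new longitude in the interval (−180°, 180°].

56.1°W

Start at +141.6°; shift +162.3° → +303.9°.
+303.9° lies outside (−180°, 180°]; subtract 360° → -56.1°.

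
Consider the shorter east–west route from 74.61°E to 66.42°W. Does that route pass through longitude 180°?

No

Signed shortest Δλ = ((-66.42 − 74.61 + 180) mod 360) − 180 = -141.03°.
Going west by 141.03° from +74.61° reaches -66.42° without touching 180°.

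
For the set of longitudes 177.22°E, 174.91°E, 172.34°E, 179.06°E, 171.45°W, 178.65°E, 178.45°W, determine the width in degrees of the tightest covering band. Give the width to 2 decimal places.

Sort the longitudes: -178.45°, -171.45°, +172.34°, +174.91°, +177.22°, +178.65°, +179.06°.
Eastward gaps between consecutive values (wrapping around): 7.00°, 343.79°, 2.57°, 2.31°, 1.43°, 0.41°, 2.49°.
Largest gap = 343.79° ⇒ minimal covering band is its complement: 360° − 343.79° = 16.21°.
Band runs from +172.34° eastward to -171.45°, crossing the antimeridian.

16.21°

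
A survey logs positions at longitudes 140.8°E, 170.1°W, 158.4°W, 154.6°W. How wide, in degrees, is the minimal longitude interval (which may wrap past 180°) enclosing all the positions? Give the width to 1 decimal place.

64.6°

Sort the longitudes: -170.1°, -158.4°, -154.6°, +140.8°.
Eastward gaps between consecutive values (wrapping around): 11.7°, 3.8°, 295.4°, 49.1°.
Largest gap = 295.4° ⇒ minimal covering band is its complement: 360° − 295.4° = 64.6°.
Band runs from +140.8° eastward to -154.6°, crossing the antimeridian.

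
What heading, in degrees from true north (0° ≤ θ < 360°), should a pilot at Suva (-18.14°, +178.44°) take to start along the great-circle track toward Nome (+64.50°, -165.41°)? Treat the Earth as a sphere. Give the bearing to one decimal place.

6.9°

Δλ = -165.41 − 178.44 = -343.85°; wrapped into (−180°, 180°]: 16.15°.
θ = atan2( sin Δλ · cos φ₂ , cos φ₁ · sin φ₂ − sin φ₁ · cos φ₂ · cos Δλ )
  = atan2(0.11975, 0.98647) = 6.921° → normalised to [0°, 360°): 6.921°.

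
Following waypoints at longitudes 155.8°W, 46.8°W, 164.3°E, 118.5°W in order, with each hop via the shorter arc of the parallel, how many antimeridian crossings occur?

2

Leg 1: -155.8° → -46.8°, shortest Δλ = 109.0° (east) — does not cross 180°.
Leg 2: -46.8° → +164.3°, shortest Δλ = -148.9° (west) — crosses 180°.
Leg 3: +164.3° → -118.5°, shortest Δλ = 77.2° (east) — crosses 180°.
Total crossings: 2.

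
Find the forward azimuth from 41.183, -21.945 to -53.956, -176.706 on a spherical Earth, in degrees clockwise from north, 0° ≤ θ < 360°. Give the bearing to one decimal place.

224.2°

Δλ = -176.706 − -21.945 = -154.761°.
θ = atan2( sin Δλ · cos φ₂ , cos φ₁ · sin φ₂ − sin φ₁ · cos φ₂ · cos Δλ )
  = atan2(-0.25089, -0.25808) = -135.808° → normalised to [0°, 360°): 224.192°.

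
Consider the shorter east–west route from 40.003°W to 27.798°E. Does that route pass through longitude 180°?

Signed shortest Δλ = ((27.798 − -40.003 + 180) mod 360) − 180 = 67.801°.
Going east by 67.801° from -40.003° reaches +27.798° without touching 180°.

No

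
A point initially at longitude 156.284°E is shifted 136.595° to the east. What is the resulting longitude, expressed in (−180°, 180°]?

Start at +156.284°; shift +136.595° → +292.879°.
+292.879° lies outside (−180°, 180°]; subtract 360° → -67.121°.

67.121°W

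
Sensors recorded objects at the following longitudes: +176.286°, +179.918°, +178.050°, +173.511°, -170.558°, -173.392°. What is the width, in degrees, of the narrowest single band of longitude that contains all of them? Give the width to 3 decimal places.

15.931°

Sort the longitudes: -173.392°, -170.558°, +173.511°, +176.286°, +178.050°, +179.918°.
Eastward gaps between consecutive values (wrapping around): 2.834°, 344.069°, 2.775°, 1.764°, 1.868°, 6.690°.
Largest gap = 344.069° ⇒ minimal covering band is its complement: 360° − 344.069° = 15.931°.
Band runs from +173.511° eastward to -170.558°, crossing the antimeridian.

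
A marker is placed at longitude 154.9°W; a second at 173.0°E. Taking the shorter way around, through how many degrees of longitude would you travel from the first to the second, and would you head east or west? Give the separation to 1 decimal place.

32.1° west

Raw difference: 173.0 − -154.9 = 327.9°.
Normalise into (−180°, 180°]: 327.9° − 360° = -32.1°.
Negative ⇒ the second point lies to the west; separation 32.1°.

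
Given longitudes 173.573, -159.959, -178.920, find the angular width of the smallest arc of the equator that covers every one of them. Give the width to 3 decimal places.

Sort the longitudes: -178.920°, -159.959°, +173.573°.
Eastward gaps between consecutive values (wrapping around): 18.961°, 333.532°, 7.507°.
Largest gap = 333.532° ⇒ minimal covering band is its complement: 360° − 333.532° = 26.468°.
Band runs from +173.573° eastward to -159.959°, crossing the antimeridian.

26.468°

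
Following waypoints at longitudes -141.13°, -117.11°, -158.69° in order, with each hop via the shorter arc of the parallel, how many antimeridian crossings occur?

Leg 1: -141.13° → -117.11°, shortest Δλ = 24.02° (east) — does not cross 180°.
Leg 2: -117.11° → -158.69°, shortest Δλ = -41.58° (west) — does not cross 180°.
Total crossings: 0.

0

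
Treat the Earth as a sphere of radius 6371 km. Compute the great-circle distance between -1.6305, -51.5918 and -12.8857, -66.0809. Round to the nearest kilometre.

Δλ = -66.0809 − -51.5918 = -14.4891°.
Δφ = -12.8857 − -1.6305 = -11.2552°.
a = sin²(Δφ/2) + cos φ₁ · cos φ₂ · sin²(Δλ/2) = 0.025112.
c = 2·atan2(√a, √(1−a)) = 0.31828 rad → d = 6371·c ≈ 2027.74 km.

2028 km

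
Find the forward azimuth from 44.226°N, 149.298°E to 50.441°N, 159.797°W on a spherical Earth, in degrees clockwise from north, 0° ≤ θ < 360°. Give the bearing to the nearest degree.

Δλ = -159.797 − 149.298 = -309.095°; wrapped into (−180°, 180°]: 50.905°.
θ = atan2( sin Δλ · cos φ₂ , cos φ₁ · sin φ₂ − sin φ₁ · cos φ₂ · cos Δλ )
  = atan2(0.49428, 0.27235) = 61.145° → normalised to [0°, 360°): 61.145°.

61°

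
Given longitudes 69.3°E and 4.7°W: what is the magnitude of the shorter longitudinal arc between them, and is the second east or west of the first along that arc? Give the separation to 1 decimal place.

Raw difference: -4.7 − 69.3 = -74.0°.
Normalise into (−180°, 180°]: -74.0° stays -74.0°.
Negative ⇒ the second point lies to the west; separation 74.0°.

74.0° west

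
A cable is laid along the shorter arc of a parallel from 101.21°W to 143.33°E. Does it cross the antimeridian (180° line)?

Naïve |143.33 − -101.21| = 244.54° > 180°, so the shorter arc goes the other way round — across 180°.
Signed shortest Δλ = ((143.33 − -101.21 + 180) mod 360) − 180 = -115.46°.
Going west by 115.46° from -101.21° passes through 180° before reaching +143.33°.

Yes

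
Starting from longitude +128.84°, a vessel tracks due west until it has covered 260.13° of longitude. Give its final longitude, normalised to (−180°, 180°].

Start at +128.84°; shift −260.13° → -131.29°.
-131.29° already lies in (−180°, 180°].

-131.29°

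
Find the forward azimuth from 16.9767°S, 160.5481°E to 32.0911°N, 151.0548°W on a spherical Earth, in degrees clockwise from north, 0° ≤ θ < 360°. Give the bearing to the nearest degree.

43°

Δλ = -151.0548 − 160.5481 = -311.6029°; wrapped into (−180°, 180°]: 48.3971°.
θ = atan2( sin Δλ · cos φ₂ , cos φ₁ · sin φ₂ − sin φ₁ · cos φ₂ · cos Δλ )
  = atan2(0.63351, 0.67236) = 43.296° → normalised to [0°, 360°): 43.296°.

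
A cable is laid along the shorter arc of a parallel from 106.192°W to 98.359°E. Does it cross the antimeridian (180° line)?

Naïve |98.359 − -106.192| = 204.551° > 180°, so the shorter arc goes the other way round — across 180°.
Signed shortest Δλ = ((98.359 − -106.192 + 180) mod 360) − 180 = -155.449°.
Going west by 155.449° from -106.192° passes through 180° before reaching +98.359°.

Yes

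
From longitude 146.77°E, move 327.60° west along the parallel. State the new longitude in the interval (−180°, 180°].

179.17°E

Start at +146.77°; shift −327.60° → -180.83°.
-180.83° lies outside (−180°, 180°]; add 360° → +179.17°.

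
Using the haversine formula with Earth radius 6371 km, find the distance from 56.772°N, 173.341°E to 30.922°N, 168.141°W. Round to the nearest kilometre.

3212 km

Δλ = -168.141 − 173.341 = -341.482°; wrapped into (−180°, 180°]: 18.518°.
Δφ = 30.922 − 56.772 = -25.850°.
a = sin²(Δφ/2) + cos φ₁ · cos φ₂ · sin²(Δλ/2) = 0.062200.
c = 2·atan2(√a, √(1−a)) = 0.50412 rad → d = 6371·c ≈ 3211.76 km.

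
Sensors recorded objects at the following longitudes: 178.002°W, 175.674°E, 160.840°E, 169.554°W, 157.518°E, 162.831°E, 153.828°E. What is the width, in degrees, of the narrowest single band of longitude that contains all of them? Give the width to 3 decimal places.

Sort the longitudes: -178.002°, -169.554°, +153.828°, +157.518°, +160.840°, +162.831°, +175.674°.
Eastward gaps between consecutive values (wrapping around): 8.448°, 323.382°, 3.690°, 3.322°, 1.991°, 12.843°, 6.324°.
Largest gap = 323.382° ⇒ minimal covering band is its complement: 360° − 323.382° = 36.618°.
Band runs from +153.828° eastward to -169.554°, crossing the antimeridian.

36.618°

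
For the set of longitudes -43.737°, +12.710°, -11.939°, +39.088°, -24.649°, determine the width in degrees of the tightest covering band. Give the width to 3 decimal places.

Sort the longitudes: -43.737°, -24.649°, -11.939°, +12.710°, +39.088°.
Eastward gaps between consecutive values (wrapping around): 19.088°, 12.710°, 24.649°, 26.378°, 277.175°.
Largest gap = 277.175° ⇒ minimal covering band is its complement: 360° − 277.175° = 82.825°.
Band runs from -43.737° eastward to +39.088°.

82.825°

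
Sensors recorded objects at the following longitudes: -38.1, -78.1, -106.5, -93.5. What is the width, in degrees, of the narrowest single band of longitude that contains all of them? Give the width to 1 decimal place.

Sort the longitudes: -106.5°, -93.5°, -78.1°, -38.1°.
Eastward gaps between consecutive values (wrapping around): 13.0°, 15.4°, 40.0°, 291.6°.
Largest gap = 291.6° ⇒ minimal covering band is its complement: 360° − 291.6° = 68.4°.
Band runs from -106.5° eastward to -38.1°.

68.4°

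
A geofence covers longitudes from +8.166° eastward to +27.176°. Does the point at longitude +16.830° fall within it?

Yes

Band width going east from +8.166° to +27.176°: ((27.176 − 8.166) mod 360) = 19.010°.
Offset of +16.830° east of the west edge: ((16.830 − 8.166) mod 360) = 8.664°.
8.664° ≤ 19.010° ⇒ inside.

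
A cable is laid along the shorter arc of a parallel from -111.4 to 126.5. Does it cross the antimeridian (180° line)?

Naïve |126.5 − -111.4| = 237.9° > 180°, so the shorter arc goes the other way round — across 180°.
Signed shortest Δλ = ((126.5 − -111.4 + 180) mod 360) − 180 = -122.1°.
Going west by 122.1° from -111.4° passes through 180° before reaching +126.5°.

Yes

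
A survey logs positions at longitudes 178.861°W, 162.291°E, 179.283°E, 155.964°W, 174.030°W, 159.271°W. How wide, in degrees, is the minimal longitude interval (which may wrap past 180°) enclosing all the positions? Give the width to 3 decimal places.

Sort the longitudes: -178.861°, -174.030°, -159.271°, -155.964°, +162.291°, +179.283°.
Eastward gaps between consecutive values (wrapping around): 4.831°, 14.759°, 3.307°, 318.255°, 16.992°, 1.856°.
Largest gap = 318.255° ⇒ minimal covering band is its complement: 360° − 318.255° = 41.745°.
Band runs from +162.291° eastward to -155.964°, crossing the antimeridian.

41.745°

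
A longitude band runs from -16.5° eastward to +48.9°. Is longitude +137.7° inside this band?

Band width going east from -16.5° to +48.9°: ((48.9 − -16.5) mod 360) = 65.4°.
Offset of +137.7° east of the west edge: ((137.7 − -16.5) mod 360) = 154.2°.
154.2° > 65.4° ⇒ outside.

No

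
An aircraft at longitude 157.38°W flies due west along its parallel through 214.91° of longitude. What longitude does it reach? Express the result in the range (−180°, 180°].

Start at -157.38°; shift −214.91° → -372.29°.
-372.29° lies outside (−180°, 180°]; add 360° → -12.29°.

12.29°W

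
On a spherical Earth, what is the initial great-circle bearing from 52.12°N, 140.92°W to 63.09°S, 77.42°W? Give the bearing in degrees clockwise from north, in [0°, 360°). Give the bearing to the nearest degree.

Δλ = -77.42 − -140.92 = 63.50°.
θ = atan2( sin Δλ · cos φ₂ , cos φ₁ · sin φ₂ − sin φ₁ · cos φ₂ · cos Δλ )
  = atan2(0.40504, -0.70692) = 150.189° → normalised to [0°, 360°): 150.189°.

150°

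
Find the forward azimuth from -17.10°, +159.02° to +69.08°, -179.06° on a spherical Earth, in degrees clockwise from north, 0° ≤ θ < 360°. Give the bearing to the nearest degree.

8°

Δλ = -179.06 − 159.02 = -338.08°; wrapped into (−180°, 180°]: 21.92°.
θ = atan2( sin Δλ · cos φ₂ , cos φ₁ · sin φ₂ − sin φ₁ · cos φ₂ · cos Δλ )
  = atan2(0.13330, 0.99019) = 7.667° → normalised to [0°, 360°): 7.667°.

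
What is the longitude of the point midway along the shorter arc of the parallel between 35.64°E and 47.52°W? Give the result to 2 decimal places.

5.94°W

Signed shortest Δλ from +35.64° to -47.52° is -83.16°.
Midpoint longitude = +35.64° + (-83.16°)/2 = +35.64° − 41.58° = -5.94°.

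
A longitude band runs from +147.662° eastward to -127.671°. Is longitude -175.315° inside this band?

Yes

Band width going east from +147.662° to -127.671°: ((-127.671 − 147.662) mod 360) = 84.667°.
Offset of -175.315° east of the west edge: ((-175.315 − 147.662) mod 360) = 37.023°.
37.023° ≤ 84.667° ⇒ inside.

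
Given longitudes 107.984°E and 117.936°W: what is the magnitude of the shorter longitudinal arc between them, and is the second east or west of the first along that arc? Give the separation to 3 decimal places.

134.080° east

Raw difference: -117.936 − 107.984 = -225.92°.
Normalise into (−180°, 180°]: -225.92° + 360° = 134.08°.
Positive ⇒ the second point lies to the east; separation 134.080°.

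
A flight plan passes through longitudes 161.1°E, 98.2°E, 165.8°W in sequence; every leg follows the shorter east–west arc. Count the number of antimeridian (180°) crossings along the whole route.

1

Leg 1: +161.1° → +98.2°, shortest Δλ = -62.9° (west) — does not cross 180°.
Leg 2: +98.2° → -165.8°, shortest Δλ = 96.0° (east) — crosses 180°.
Total crossings: 1.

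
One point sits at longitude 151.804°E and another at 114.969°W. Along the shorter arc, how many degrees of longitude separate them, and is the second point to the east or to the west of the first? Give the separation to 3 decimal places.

93.227° east

Raw difference: -114.969 − 151.804 = -266.773°.
Normalise into (−180°, 180°]: -266.773° + 360° = 93.227°.
Positive ⇒ the second point lies to the east; separation 93.227°.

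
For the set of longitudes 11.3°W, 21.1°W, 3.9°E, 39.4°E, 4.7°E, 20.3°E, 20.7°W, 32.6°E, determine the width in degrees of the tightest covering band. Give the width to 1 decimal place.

60.5°

Sort the longitudes: -21.1°, -20.7°, -11.3°, +3.9°, +4.7°, +20.3°, +32.6°, +39.4°.
Eastward gaps between consecutive values (wrapping around): 0.4°, 9.4°, 15.2°, 0.8°, 15.6°, 12.3°, 6.8°, 299.5°.
Largest gap = 299.5° ⇒ minimal covering band is its complement: 360° − 299.5° = 60.5°.
Band runs from -21.1° eastward to +39.4°.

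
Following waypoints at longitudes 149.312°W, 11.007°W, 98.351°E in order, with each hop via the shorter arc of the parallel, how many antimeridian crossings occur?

Leg 1: -149.312° → -11.007°, shortest Δλ = 138.305° (east) — does not cross 180°.
Leg 2: -11.007° → +98.351°, shortest Δλ = 109.358° (east) — does not cross 180°.
Total crossings: 0.

0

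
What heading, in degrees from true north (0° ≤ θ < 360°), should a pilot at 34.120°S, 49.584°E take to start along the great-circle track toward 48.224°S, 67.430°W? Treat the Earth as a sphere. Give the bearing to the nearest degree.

Δλ = -67.430 − 49.584 = -117.014°.
θ = atan2( sin Δλ · cos φ₂ , cos φ₁ · sin φ₂ − sin φ₁ · cos φ₂ · cos Δλ )
  = atan2(-0.59353, -0.78712) = -142.982° → normalised to [0°, 360°): 217.018°.

217°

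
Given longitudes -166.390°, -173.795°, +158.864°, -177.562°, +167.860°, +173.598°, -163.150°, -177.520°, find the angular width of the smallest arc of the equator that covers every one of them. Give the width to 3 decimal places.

37.986°

Sort the longitudes: -177.562°, -177.520°, -173.795°, -166.390°, -163.150°, +158.864°, +167.860°, +173.598°.
Eastward gaps between consecutive values (wrapping around): 0.042°, 3.725°, 7.405°, 3.240°, 322.014°, 8.996°, 5.738°, 8.840°.
Largest gap = 322.014° ⇒ minimal covering band is its complement: 360° − 322.014° = 37.986°.
Band runs from +158.864° eastward to -163.150°, crossing the antimeridian.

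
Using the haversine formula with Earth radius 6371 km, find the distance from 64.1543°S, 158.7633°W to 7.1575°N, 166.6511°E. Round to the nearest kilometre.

8437 km

Δλ = 166.6511 − -158.7633 = 325.4144°; wrapped into (−180°, 180°]: -34.5856°.
Δφ = 7.1575 − -64.1543 = 71.3118°.
a = sin²(Δφ/2) + cos φ₁ · cos φ₂ · sin²(Δλ/2) = 0.378012.
c = 2·atan2(√a, √(1−a)) = 1.32433 rad → d = 6371·c ≈ 8437.32 km.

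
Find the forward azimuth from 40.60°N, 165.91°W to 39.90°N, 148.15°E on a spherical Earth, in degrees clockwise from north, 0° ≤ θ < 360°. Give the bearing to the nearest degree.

284°

Δλ = 148.15 − -165.91 = 314.06°; wrapped into (−180°, 180°]: -45.94°.
θ = atan2( sin Δλ · cos φ₂ , cos φ₁ · sin φ₂ − sin φ₁ · cos φ₂ · cos Δλ )
  = atan2(-0.55129, 0.13985) = -75.766° → normalised to [0°, 360°): 284.234°.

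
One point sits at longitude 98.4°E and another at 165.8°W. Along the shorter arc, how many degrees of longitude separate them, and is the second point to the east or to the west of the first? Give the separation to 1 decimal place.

Raw difference: -165.8 − 98.4 = -264.2°.
Normalise into (−180°, 180°]: -264.2° + 360° = 95.8°.
Positive ⇒ the second point lies to the east; separation 95.8°.

95.8° east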